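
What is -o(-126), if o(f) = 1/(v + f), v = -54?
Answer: 1/180 ≈ 0.0055556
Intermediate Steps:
o(f) = 1/(-54 + f)
-o(-126) = -1/(-54 - 126) = -1/(-180) = -1*(-1/180) = 1/180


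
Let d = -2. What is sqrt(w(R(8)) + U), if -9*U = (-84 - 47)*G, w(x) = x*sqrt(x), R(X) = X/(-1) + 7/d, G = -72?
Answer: sqrt(-4192 - 23*I*sqrt(46))/2 ≈ 0.60223 - 32.378*I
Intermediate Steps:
R(X) = -7/2 - X (R(X) = X/(-1) + 7/(-2) = X*(-1) + 7*(-1/2) = -X - 7/2 = -7/2 - X)
w(x) = x**(3/2)
U = -1048 (U = -(-84 - 47)*(-72)/9 = -(-131)*(-72)/9 = -1/9*9432 = -1048)
sqrt(w(R(8)) + U) = sqrt((-7/2 - 1*8)**(3/2) - 1048) = sqrt((-7/2 - 8)**(3/2) - 1048) = sqrt((-23/2)**(3/2) - 1048) = sqrt(-23*I*sqrt(46)/4 - 1048) = sqrt(-1048 - 23*I*sqrt(46)/4)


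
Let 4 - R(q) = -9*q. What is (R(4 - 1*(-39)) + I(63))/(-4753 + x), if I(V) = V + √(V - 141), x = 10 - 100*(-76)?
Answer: 454/2857 + I*√78/2857 ≈ 0.15891 + 0.0030913*I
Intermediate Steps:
R(q) = 4 + 9*q (R(q) = 4 - (-9)*q = 4 + 9*q)
x = 7610 (x = 10 + 7600 = 7610)
I(V) = V + √(-141 + V)
(R(4 - 1*(-39)) + I(63))/(-4753 + x) = ((4 + 9*(4 - 1*(-39))) + (63 + √(-141 + 63)))/(-4753 + 7610) = ((4 + 9*(4 + 39)) + (63 + √(-78)))/2857 = ((4 + 9*43) + (63 + I*√78))*(1/2857) = ((4 + 387) + (63 + I*√78))*(1/2857) = (391 + (63 + I*√78))*(1/2857) = (454 + I*√78)*(1/2857) = 454/2857 + I*√78/2857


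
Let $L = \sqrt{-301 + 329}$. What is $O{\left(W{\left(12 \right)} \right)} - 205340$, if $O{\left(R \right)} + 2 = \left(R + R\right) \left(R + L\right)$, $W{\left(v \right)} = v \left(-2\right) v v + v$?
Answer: $23516930 - 13776 \sqrt{7} \approx 2.348 \cdot 10^{7}$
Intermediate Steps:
$L = 2 \sqrt{7}$ ($L = \sqrt{28} = 2 \sqrt{7} \approx 5.2915$)
$W{\left(v \right)} = v - 2 v^{3}$ ($W{\left(v \right)} = - 2 v v v + v = - 2 v^{2} v + v = - 2 v^{3} + v = v - 2 v^{3}$)
$O{\left(R \right)} = -2 + 2 R \left(R + 2 \sqrt{7}\right)$ ($O{\left(R \right)} = -2 + \left(R + R\right) \left(R + 2 \sqrt{7}\right) = -2 + 2 R \left(R + 2 \sqrt{7}\right)$)
$O{\left(W{\left(12 \right)} \right)} - 205340 = \left(-2 + 2 \left(12 - 2 \cdot 12^{3}\right)^{2} + 4 \left(12 - 2 \cdot 12^{3}\right) \sqrt{7}\right) - 205340 = \left(-2 + 2 \left(12 - 3456\right)^{2} + 4 \left(12 - 3456\right) \sqrt{7}\right) - 205340 = \left(-2 + 2 \left(-3444\right)^{2} + 4 \left(-3444\right) \sqrt{7}\right) - 205340 = \left(-2 + 2 \cdot 11861136 - 13776 \sqrt{7}\right) - 205340 = \left(-2 + 23722272 - 13776 \sqrt{7}\right) - 205340 = \left(23722270 - 13776 \sqrt{7}\right) - 205340 = 23516930 - 13776 \sqrt{7}$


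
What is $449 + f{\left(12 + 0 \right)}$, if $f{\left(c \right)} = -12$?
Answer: $437$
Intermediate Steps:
$449 + f{\left(12 + 0 \right)} = 449 - 12 = 437$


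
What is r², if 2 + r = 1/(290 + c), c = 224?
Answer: 1054729/264196 ≈ 3.9922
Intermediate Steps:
r = -1027/514 (r = -2 + 1/(290 + 224) = -2 + 1/514 = -1027/514 ≈ -1.9981)
r² = (-1027/514)² = 1054729/264196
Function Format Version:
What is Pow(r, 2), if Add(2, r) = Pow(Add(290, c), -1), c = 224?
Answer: Rational(1054729, 264196) ≈ 3.9922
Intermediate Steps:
r = Rational(-1027, 514) (r = Add(-2, Pow(Add(290, 224), -1)) = Add(-2, Pow(514, -1)) = Add(-2, Rational(1, 514)) = Rational(-1027, 514) ≈ -1.9981)
Pow(r, 2) = Pow(Rational(-1027, 514), 2) = Rational(1054729, 264196)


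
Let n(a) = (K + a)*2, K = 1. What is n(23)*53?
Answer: 2544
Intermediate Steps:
n(a) = 2 + 2*a (n(a) = (1 + a)*2 = 2 + 2*a)
n(23)*53 = (2 + 2*23)*53 = (2 + 46)*53 = 48*53 = 2544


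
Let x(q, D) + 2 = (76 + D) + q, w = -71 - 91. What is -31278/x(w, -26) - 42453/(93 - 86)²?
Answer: -551170/931 ≈ -592.02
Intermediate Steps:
w = -162
x(q, D) = 74 + D + q (x(q, D) = -2 + ((76 + D) + q) = -2 + (76 + D + q) = 74 + D + q)
-31278/x(w, -26) - 42453/(93 - 86)² = -31278/(74 - 26 - 162) - 42453/(93 - 86)² = -31278/(-114) - 42453/(7²) = -31278*(-1/114) - 42453/49 = 5213/19 - 42453*1/49 = 5213/19 - 42453/49 = -551170/931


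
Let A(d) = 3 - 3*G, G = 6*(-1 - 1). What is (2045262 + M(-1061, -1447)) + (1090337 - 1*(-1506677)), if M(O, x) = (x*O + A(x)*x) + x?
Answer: 6119663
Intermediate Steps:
G = -12 (G = 6*(-2) = -12)
A(d) = 39 (A(d) = 3 - 3*(-12) = 3 + 36 = 39)
M(O, x) = 40*x + O*x (M(O, x) = (x*O + 39*x) + x = (O*x + 39*x) + x = (39*x + O*x) + x = 40*x + O*x)
(2045262 + M(-1061, -1447)) + (1090337 - 1*(-1506677)) = (2045262 - 1447*(40 - 1061)) + (1090337 - 1*(-1506677)) = (2045262 - 1447*(-1021)) + (1090337 + 1506677) = (2045262 + 1477387) + 2597014 = 3522649 + 2597014 = 6119663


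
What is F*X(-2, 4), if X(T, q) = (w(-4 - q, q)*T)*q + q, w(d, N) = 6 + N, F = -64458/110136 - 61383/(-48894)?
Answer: -1904680669/37395761 ≈ -50.933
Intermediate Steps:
F = 100246351/149583044 (F = -64458*1/110136 - 61383*(-1/48894) = -10743/18356 + 20461/16298 = 100246351/149583044 ≈ 0.67017)
X(T, q) = q + T*q*(6 + q) (X(T, q) = ((6 + q)*T)*q + q = (T*(6 + q))*q + q = T*q*(6 + q) + q = q + T*q*(6 + q))
F*X(-2, 4) = 100246351*(4*(1 - 2*(6 + 4)))/149583044 = 100246351*(4*(1 - 2*10))/149583044 = 100246351*(4*(1 - 20))/149583044 = 100246351*(4*(-19))/149583044 = (100246351/149583044)*(-76) = -1904680669/37395761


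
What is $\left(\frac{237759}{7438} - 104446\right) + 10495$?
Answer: $- \frac{698569779}{7438} \approx -93919.0$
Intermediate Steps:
$\left(\frac{237759}{7438} - 104446\right) + 10495 = - \frac{776631589}{7438} + 10495 = - \frac{698569779}{7438}$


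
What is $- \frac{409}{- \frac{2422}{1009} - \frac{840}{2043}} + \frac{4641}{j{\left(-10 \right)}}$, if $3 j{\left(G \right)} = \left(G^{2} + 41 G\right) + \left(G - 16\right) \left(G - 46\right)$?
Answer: $\frac{29080404471}{184496641} \approx 157.62$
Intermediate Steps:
$j{\left(G \right)} = \frac{G^{2}}{3} + \frac{41 G}{3} + \frac{\left(-46 + G\right) \left(-16 + G\right)}{3}$ ($j{\left(G \right)} = \frac{\left(G^{2} + 41 G\right) + \left(G - 16\right) \left(G - 46\right)}{3} = \frac{\left(G^{2} + 41 G\right) + \left(-16 + G\right) \left(-46 + G\right)}{3} = \frac{\left(G^{2} + 41 G\right) + \left(-46 + G\right) \left(-16 + G\right)}{3} = \frac{G^{2} + 41 G + \left(-46 + G\right) \left(-16 + G\right)}{3} = \frac{G^{2}}{3} + \frac{41 G}{3} + \frac{\left(-46 + G\right) \left(-16 + G\right)}{3}$)
$- \frac{409}{- \frac{2422}{1009} - \frac{840}{2043}} + \frac{4641}{j{\left(-10 \right)}} = - \frac{409}{- \frac{2422}{1009} - \frac{840}{2043}} + \frac{4641}{\frac{736}{3} - -70 + \frac{2 \left(-10\right)^{2}}{3}} = - \frac{409}{\left(-2422\right) \frac{1}{1009} - \frac{280}{681}} + \frac{4641}{\frac{736}{3} + 70 + \frac{2}{3} \cdot 100} = - \frac{409}{- \frac{2422}{1009} - \frac{280}{681}} + \frac{4641}{\frac{736}{3} + 70 + \frac{200}{3}} = - \frac{409}{- \frac{1931902}{687129}} + \frac{4641}{382} = \left(-409\right) \left(- \frac{687129}{1931902}\right) + 4641 \cdot \frac{1}{382} = \frac{281035761}{1931902} + \frac{4641}{382} = \frac{29080404471}{184496641}$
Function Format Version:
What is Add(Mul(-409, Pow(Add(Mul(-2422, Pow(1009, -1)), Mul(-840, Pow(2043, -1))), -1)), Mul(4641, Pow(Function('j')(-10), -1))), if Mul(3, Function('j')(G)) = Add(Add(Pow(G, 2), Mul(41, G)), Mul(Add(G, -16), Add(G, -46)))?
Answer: Rational(29080404471, 184496641) ≈ 157.62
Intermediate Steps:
Function('j')(G) = Add(Mul(Rational(1, 3), Pow(G, 2)), Mul(Rational(41, 3), G), Mul(Rational(1, 3), Add(-46, G), Add(-16, G))) (Function('j')(G) = Mul(Rational(1, 3), Add(Add(Pow(G, 2), Mul(41, G)), Mul(Add(G, -16), Add(G, -46)))) = Mul(Rational(1, 3), Add(Add(Pow(G, 2), Mul(41, G)), Mul(Add(-16, G), Add(-46, G)))) = Mul(Rational(1, 3), Add(Add(Pow(G, 2), Mul(41, G)), Mul(Add(-46, G), Add(-16, G)))) = Mul(Rational(1, 3), Add(Pow(G, 2), Mul(41, G), Mul(Add(-46, G), Add(-16, G)))) = Add(Mul(Rational(1, 3), Pow(G, 2)), Mul(Rational(41, 3), G), Mul(Rational(1, 3), Add(-46, G), Add(-16, G))))
Add(Mul(-409, Pow(Add(Mul(-2422, Pow(1009, -1)), Mul(-840, Pow(2043, -1))), -1)), Mul(4641, Pow(Function('j')(-10), -1))) = Add(Mul(-409, Pow(Add(Mul(-2422, Pow(1009, -1)), Mul(-840, Pow(2043, -1))), -1)), Mul(4641, Pow(Add(Rational(736, 3), Mul(-7, -10), Mul(Rational(2, 3), Pow(-10, 2))), -1))) = Add(Mul(-409, Pow(Add(Mul(-2422, Rational(1, 1009)), Mul(-840, Rational(1, 2043))), -1)), Mul(4641, Pow(Add(Rational(736, 3), 70, Mul(Rational(2, 3), 100)), -1))) = Add(Mul(-409, Pow(Add(Rational(-2422, 1009), Rational(-280, 681)), -1)), Mul(4641, Pow(Add(Rational(736, 3), 70, Rational(200, 3)), -1))) = Add(Mul(-409, Pow(Rational(-1931902, 687129), -1)), Mul(4641, Pow(382, -1))) = Add(Mul(-409, Rational(-687129, 1931902)), Mul(4641, Rational(1, 382))) = Add(Rational(281035761, 1931902), Rational(4641, 382)) = Rational(29080404471, 184496641)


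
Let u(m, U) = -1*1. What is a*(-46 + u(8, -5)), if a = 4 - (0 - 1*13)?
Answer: -799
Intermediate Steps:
u(m, U) = -1
a = 17 (a = 4 - (0 - 13) = 4 - 1*(-13) = 4 + 13 = 17)
a*(-46 + u(8, -5)) = 17*(-46 - 1) = 17*(-47) = -799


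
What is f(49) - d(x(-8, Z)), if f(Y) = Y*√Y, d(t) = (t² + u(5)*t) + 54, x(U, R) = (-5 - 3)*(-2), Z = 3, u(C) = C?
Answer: -47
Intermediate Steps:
x(U, R) = 16 (x(U, R) = -8*(-2) = 16)
d(t) = 54 + t² + 5*t (d(t) = (t² + 5*t) + 54 = 54 + t² + 5*t)
f(Y) = Y^(3/2)
f(49) - d(x(-8, Z)) = 49^(3/2) - (54 + 16² + 5*16) = 343 - (54 + 256 + 80) = 343 - 1*390 = 343 - 390 = -47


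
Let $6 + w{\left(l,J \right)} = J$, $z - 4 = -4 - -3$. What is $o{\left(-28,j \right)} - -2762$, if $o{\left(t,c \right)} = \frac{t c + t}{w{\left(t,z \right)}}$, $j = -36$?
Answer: $\frac{7306}{3} \approx 2435.3$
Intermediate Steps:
$z = 3$ ($z = 4 - 1 = 3$)
$w{\left(l,J \right)} = -6 + J$
$o{\left(t,c \right)} = - \frac{t}{3} - \frac{c t}{3}$ ($o{\left(t,c \right)} = \frac{t c + t}{-6 + 3} = \frac{c t + t}{-3} = \left(t + c t\right) \left(- \frac{1}{3}\right) = - \frac{t}{3} - \frac{c t}{3}$)
$o{\left(-28,j \right)} - -2762 = \left(- \frac{1}{3}\right) \left(-28\right) \left(1 - 36\right) - -2762 = \left(- \frac{1}{3}\right) \left(-28\right) \left(-35\right) + 2762 = - \frac{980}{3} + 2762 = \frac{7306}{3}$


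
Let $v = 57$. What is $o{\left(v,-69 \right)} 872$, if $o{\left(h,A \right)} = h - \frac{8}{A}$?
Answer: $\frac{3436552}{69} \approx 49805.0$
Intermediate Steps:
$o{\left(v,-69 \right)} 872 = \left(57 - \frac{8}{-69}\right) 872 = \left(57 - - \frac{8}{69}\right) 872 = \left(57 + \frac{8}{69}\right) 872 = \frac{3941}{69} \cdot 872 = \frac{3436552}{69}$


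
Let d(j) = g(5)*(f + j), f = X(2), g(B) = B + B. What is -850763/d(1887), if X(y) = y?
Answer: -850763/18890 ≈ -45.038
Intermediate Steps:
g(B) = 2*B
f = 2
d(j) = 20 + 10*j (d(j) = (2*5)*(2 + j) = 10*(2 + j) = 20 + 10*j)
-850763/d(1887) = -850763/(20 + 10*1887) = -850763/(20 + 18870) = -850763/18890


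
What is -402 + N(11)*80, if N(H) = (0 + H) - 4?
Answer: 158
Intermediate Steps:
N(H) = -4 + H (N(H) = H - 4 = -4 + H)
-402 + N(11)*80 = -402 + (-4 + 11)*80 = -402 + 7*80 = -402 + 560 = 158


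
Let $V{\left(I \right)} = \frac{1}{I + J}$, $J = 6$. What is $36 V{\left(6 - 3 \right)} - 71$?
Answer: $-67$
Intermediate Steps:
$V{\left(I \right)} = \frac{1}{6 + I}$ ($V{\left(I \right)} = \frac{1}{I + 6} = \frac{1}{6 + I}$)
$36 V{\left(6 - 3 \right)} - 71 = \frac{36}{6 + \left(6 - 3\right)} - 71 = \frac{36}{6 + 3} - 71 = \frac{36}{9} - 71 = 36 \cdot \frac{1}{9} - 71 = 4 - 71 = -67$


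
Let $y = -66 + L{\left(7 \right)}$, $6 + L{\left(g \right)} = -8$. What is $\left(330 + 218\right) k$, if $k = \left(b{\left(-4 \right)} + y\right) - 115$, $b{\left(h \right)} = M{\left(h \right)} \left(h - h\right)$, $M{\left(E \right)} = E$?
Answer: $-106860$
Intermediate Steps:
$L{\left(g \right)} = -14$ ($L{\left(g \right)} = -6 - 8 = -14$)
$b{\left(h \right)} = 0$ ($b{\left(h \right)} = h \left(h - h\right) = h 0 = 0$)
$y = -80$ ($y = -66 - 14 = -80$)
$k = -195$ ($k = \left(0 - 80\right) - 115 = -80 - 115 = -195$)
$\left(330 + 218\right) k = \left(330 + 218\right) \left(-195\right) = 548 \left(-195\right) = -106860$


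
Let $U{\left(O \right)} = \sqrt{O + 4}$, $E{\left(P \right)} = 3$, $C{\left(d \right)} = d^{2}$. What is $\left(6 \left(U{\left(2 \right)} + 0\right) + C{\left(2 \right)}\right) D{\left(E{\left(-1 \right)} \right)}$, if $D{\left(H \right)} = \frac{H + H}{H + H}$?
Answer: $4 + 6 \sqrt{6} \approx 18.697$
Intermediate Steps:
$U{\left(O \right)} = \sqrt{4 + O}$
$D{\left(H \right)} = 1$ ($D{\left(H \right)} = \frac{2 H}{2 H} = 2 H \frac{1}{2 H} = 1$)
$\left(6 \left(U{\left(2 \right)} + 0\right) + C{\left(2 \right)}\right) D{\left(E{\left(-1 \right)} \right)} = \left(6 \left(\sqrt{4 + 2} + 0\right) + 2^{2}\right) 1 = \left(6 \left(\sqrt{6} + 0\right) + 4\right) 1 = \left(6 \sqrt{6} + 4\right) 1 = \left(4 + 6 \sqrt{6}\right) 1 = 4 + 6 \sqrt{6}$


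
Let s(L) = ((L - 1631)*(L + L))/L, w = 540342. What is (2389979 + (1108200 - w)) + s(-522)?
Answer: 2953531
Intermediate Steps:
s(L) = -3262 + 2*L (s(L) = ((-1631 + L)*(2*L))/L = (2*L*(-1631 + L))/L = -3262 + 2*L)
(2389979 + (1108200 - w)) + s(-522) = (2389979 + (1108200 - 1*540342)) + (-3262 + 2*(-522)) = (2389979 + (1108200 - 540342)) + (-3262 - 1044) = (2389979 + 567858) - 4306 = 2957837 - 4306 = 2953531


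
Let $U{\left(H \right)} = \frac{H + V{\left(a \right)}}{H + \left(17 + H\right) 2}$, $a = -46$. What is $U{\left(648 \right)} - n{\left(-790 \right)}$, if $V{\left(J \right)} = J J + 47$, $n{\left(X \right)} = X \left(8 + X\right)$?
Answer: $- \frac{1221966029}{1978} \approx -6.1778 \cdot 10^{5}$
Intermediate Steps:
$V{\left(J \right)} = 47 + J^{2}$ ($V{\left(J \right)} = J^{2} + 47 = 47 + J^{2}$)
$U{\left(H \right)} = \frac{2163 + H}{34 + 3 H}$ ($U{\left(H \right)} = \frac{H + \left(47 + \left(-46\right)^{2}\right)}{H + \left(17 + H\right) 2} = \frac{H + \left(47 + 2116\right)}{H + \left(34 + 2 H\right)} = \frac{H + 2163}{34 + 3 H} = \frac{2163 + H}{34 + 3 H}$)
$U{\left(648 \right)} - n{\left(-790 \right)} = \frac{2163 + 648}{34 + 3 \cdot 648} - - 790 \left(8 - 790\right) = \frac{1}{34 + 1944} \cdot 2811 - \left(-790\right) \left(-782\right) = \frac{1}{1978} \cdot 2811 - 617780 = \frac{2811}{1978} - 617780 = - \frac{1221966029}{1978}$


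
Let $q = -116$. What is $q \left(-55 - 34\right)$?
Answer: $10324$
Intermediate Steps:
$q \left(-55 - 34\right) = - 116 \left(-55 - 34\right) = \left(-116\right) \left(-89\right) = 10324$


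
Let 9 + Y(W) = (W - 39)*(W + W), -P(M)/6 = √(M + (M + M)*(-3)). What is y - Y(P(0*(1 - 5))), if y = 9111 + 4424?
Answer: 13544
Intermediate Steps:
P(M) = -6*√5*√(-M) (P(M) = -6*√(M + (M + M)*(-3)) = -6*√(M + (2*M)*(-3)) = -6*√(M - 6*M) = -6*√5*√(-M))
Y(W) = -9 + 2*W*(-39 + W) (Y(W) = -9 + (W - 39)*(W + W) = -9 + (-39 + W)*(2*W) = -9 + 2*W*(-39 + W))
y = 13535
y - Y(P(0*(1 - 5))) = 13535 - (-9 - (-468)*√5*√(-0*(1 - 5)) + 2*(-6*√5*√(-0*(1 - 5)))²) = 13535 - (-9 - (-468)*√5*√(-0*(-4)) + 2*(-6*√5*√(-0*(-4)))²) = 13535 - (-9 - (-468)*√5*√(-1*0) + 2*(-6*√5*√(-1*0))²) = 13535 - (-9 - (-468)*√5*√0 + 2*(-6*√5*√0)²) = 13535 - (-9 - (-468)*√5*0 + 2*(-6*√5*0)²) = 13535 - (-9 - 78*0 + 2*0²) = 13535 - (-9 + 0 + 2*0) = 13535 - (-9 + 0 + 0) = 13535 - 1*(-9) = 13535 + 9 = 13544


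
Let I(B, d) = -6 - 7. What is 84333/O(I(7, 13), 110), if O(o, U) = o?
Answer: -84333/13 ≈ -6487.2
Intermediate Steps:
I(B, d) = -13
84333/O(I(7, 13), 110) = 84333/(-13) = 84333*(-1/13) = -84333/13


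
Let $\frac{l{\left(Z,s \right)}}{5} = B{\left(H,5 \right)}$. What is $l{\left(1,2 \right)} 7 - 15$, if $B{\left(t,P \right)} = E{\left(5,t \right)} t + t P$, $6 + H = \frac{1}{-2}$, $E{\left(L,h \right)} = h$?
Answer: $\frac{1305}{4} \approx 326.25$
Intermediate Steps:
$H = - \frac{13}{2}$ ($H = -6 + \frac{1}{-2} = -6 - \frac{1}{2} = - \frac{13}{2} \approx -6.5$)
$B{\left(t,P \right)} = t^{2} + P t$ ($B{\left(t,P \right)} = t t + t P = t^{2} + P t$)
$l{\left(Z,s \right)} = \frac{195}{4}$ ($l{\left(Z,s \right)} = 5 \left(- \frac{13 \left(5 - \frac{13}{2}\right)}{2}\right) = 5 \left(\left(- \frac{13}{2}\right) \left(- \frac{3}{2}\right)\right) = 5 \cdot \frac{39}{4} = \frac{195}{4}$)
$l{\left(1,2 \right)} 7 - 15 = \frac{195}{4} \cdot 7 - 15 = \frac{1365}{4} - 15 = \frac{1305}{4}$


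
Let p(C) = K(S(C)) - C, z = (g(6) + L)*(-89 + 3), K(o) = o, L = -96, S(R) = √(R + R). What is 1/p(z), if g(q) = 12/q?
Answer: -1/8082 - √4042/32667444 ≈ -0.00012568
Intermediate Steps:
S(R) = √2*√R (S(R) = √(2*R) = √2*√R)
z = 8084 (z = (12/6 - 96)*(-89 + 3) = (12*(⅙) - 96)*(-86) = (2 - 96)*(-86) = -94*(-86) = 8084)
p(C) = -C + √2*√C (p(C) = √2*√C - C = -C + √2*√C)
1/p(z) = 1/(-1*8084 + √2*√8084) = 1/(-8084 + √2*(2*√2021)) = 1/(-8084 + 2*√4042)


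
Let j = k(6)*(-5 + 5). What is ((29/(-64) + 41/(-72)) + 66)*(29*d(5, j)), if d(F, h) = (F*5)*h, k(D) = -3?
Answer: 0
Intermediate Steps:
j = 0 (j = -3*(-5 + 5) = -3*0 = 0)
d(F, h) = 5*F*h (d(F, h) = (5*F)*h = 5*F*h)
((29/(-64) + 41/(-72)) + 66)*(29*d(5, j)) = ((29/(-64) + 41/(-72)) + 66)*(29*(5*5*0)) = ((29*(-1/64) + 41*(-1/72)) + 66)*(29*0) = ((-29/64 - 41/72) + 66)*0 = (-589/576 + 66)*0 = (37427/576)*0 = 0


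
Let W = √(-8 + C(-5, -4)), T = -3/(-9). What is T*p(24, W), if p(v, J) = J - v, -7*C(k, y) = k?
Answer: -8 + I*√357/21 ≈ -8.0 + 0.89974*I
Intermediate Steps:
C(k, y) = -k/7
T = ⅓ (T = -3*(-⅑) = ⅓ ≈ 0.33333)
W = I*√357/7 (W = √(-8 - ⅐*(-5)) = √(-8 + 5/7) = √(-51/7) = I*√357/7 ≈ 2.6992*I)
T*p(24, W) = (I*√357/7 - 1*24)/3 = (I*√357/7 - 24)/3 = (-24 + I*√357/7)/3 = -8 + I*√357/21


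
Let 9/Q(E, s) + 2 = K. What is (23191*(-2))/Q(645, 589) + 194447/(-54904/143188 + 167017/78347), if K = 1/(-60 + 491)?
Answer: 70036407188679937/576362581701 ≈ 1.2151e+5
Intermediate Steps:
K = 1/431 ≈ 0.0023202
Q(E, s) = -1293/287 (Q(E, s) = 9/(-2 + 1/431) = 9/(-861/431) = 9*(-431/861) = -1293/287)
(23191*(-2))/Q(645, 589) + 194447/(-54904/143188 + 167017/78347) = (23191*(-2))/(-1293/287) + 194447/(-54904/143188 + 167017/78347) = -46382*(-287/1293) + 194447/(-54904*1/143188 + 167017*(1/78347)) = 13311634/1293 + 194447/(-13726/35797 + 167017/78347) = 13311634/1293 + 194447/(4903316627/2804587559) = 13311634/1293 + 194447*(2804587559/4903316627) = 13311634/1293 + 49576694280443/445756057 = 70036407188679937/576362581701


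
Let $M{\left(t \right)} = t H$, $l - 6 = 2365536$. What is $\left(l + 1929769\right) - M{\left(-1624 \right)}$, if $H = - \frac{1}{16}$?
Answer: $\frac{8590419}{2} \approx 4.2952 \cdot 10^{6}$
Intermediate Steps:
$l = 2365542$ ($l = 6 + 2365536 = 2365542$)
$H = - \frac{1}{16}$ ($H = \left(-1\right) \frac{1}{16} = - \frac{1}{16} \approx -0.0625$)
$M{\left(t \right)} = - \frac{t}{16}$ ($M{\left(t \right)} = t \left(- \frac{1}{16}\right) = - \frac{t}{16}$)
$\left(l + 1929769\right) - M{\left(-1624 \right)} = \left(2365542 + 1929769\right) - \left(- \frac{1}{16}\right) \left(-1624\right) = 4295311 - \frac{203}{2} = \frac{8590419}{2}$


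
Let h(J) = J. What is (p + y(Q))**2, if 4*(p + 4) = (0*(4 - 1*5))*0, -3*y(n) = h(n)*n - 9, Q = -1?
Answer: 16/9 ≈ 1.7778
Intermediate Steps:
y(n) = 3 - n**2/3 (y(n) = -(n*n - 9)/3 = -(n**2 - 9)/3 = -(-9 + n**2)/3 = 3 - n**2/3)
p = -4 (p = -4 + ((0*(4 - 1*5))*0)/4 = -4 + ((0*(4 - 5))*0)/4 = -4 + ((0*(-1))*0)/4 = -4 + (0*0)/4 = -4 + (1/4)*0 = -4 + 0 = -4)
(p + y(Q))**2 = (-4 + (3 - 1/3*(-1)**2))**2 = (-4 + (3 - 1/3*1))**2 = (-4 + (3 - 1/3))**2 = (-4 + 8/3)**2 = (-4/3)**2 = 16/9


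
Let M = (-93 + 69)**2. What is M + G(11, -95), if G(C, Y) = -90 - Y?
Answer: 581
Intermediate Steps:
M = 576 (M = (-24)**2 = 576)
M + G(11, -95) = 576 + (-90 - 1*(-95)) = 576 + (-90 + 95) = 576 + 5 = 581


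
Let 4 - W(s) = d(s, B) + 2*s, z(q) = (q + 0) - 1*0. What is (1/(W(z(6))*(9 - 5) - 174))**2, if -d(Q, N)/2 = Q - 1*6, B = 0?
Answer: 1/42436 ≈ 2.3565e-5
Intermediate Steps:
d(Q, N) = 12 - 2*Q (d(Q, N) = -2*(Q - 1*6) = -2*(Q - 6) = -2*(-6 + Q) = 12 - 2*Q)
z(q) = q (z(q) = q + 0 = q)
W(s) = -8 (W(s) = 4 - ((12 - 2*s) + 2*s) = 4 - 1*12 = 4 - 12 = -8)
(1/(W(z(6))*(9 - 5) - 174))**2 = (1/(-8*(9 - 5) - 174))**2 = (1/(-8*4 - 174))**2 = (1/(-32 - 174))**2 = (1/(-206))**2 = (-1/206)**2 = 1/42436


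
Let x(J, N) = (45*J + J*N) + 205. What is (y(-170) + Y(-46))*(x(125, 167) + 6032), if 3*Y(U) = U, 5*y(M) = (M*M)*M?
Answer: -96503634502/3 ≈ -3.2168e+10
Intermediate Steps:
y(M) = M³/5 (y(M) = ((M*M)*M)/5 = (M²*M)/5 = M³/5)
x(J, N) = 205 + 45*J + J*N
Y(U) = U/3
(y(-170) + Y(-46))*(x(125, 167) + 6032) = ((⅕)*(-170)³ + (⅓)*(-46))*((205 + 45*125 + 125*167) + 6032) = ((⅕)*(-4913000) - 46/3)*((205 + 5625 + 20875) + 6032) = (-982600 - 46/3)*(26705 + 6032) = -2947846/3*32737 = -96503634502/3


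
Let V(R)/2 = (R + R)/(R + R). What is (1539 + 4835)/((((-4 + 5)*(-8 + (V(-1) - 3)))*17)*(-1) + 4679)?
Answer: 3187/2416 ≈ 1.3191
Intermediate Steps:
V(R) = 2 (V(R) = 2*((R + R)/(R + R)) = 2*((2*R)/((2*R))) = 2*((2*R)*(1/(2*R))) = 2*1 = 2)
(1539 + 4835)/((((-4 + 5)*(-8 + (V(-1) - 3)))*17)*(-1) + 4679) = (1539 + 4835)/((((-4 + 5)*(-8 + (2 - 3)))*17)*(-1) + 4679) = 6374/(((1*(-8 - 1))*17)*(-1) + 4679) = 6374/(((1*(-9))*17)*(-1) + 4679) = 6374/(-9*17*(-1) + 4679) = 6374/(-153*(-1) + 4679) = 6374/(153 + 4679) = 6374/4832 = 6374*(1/4832) = 3187/2416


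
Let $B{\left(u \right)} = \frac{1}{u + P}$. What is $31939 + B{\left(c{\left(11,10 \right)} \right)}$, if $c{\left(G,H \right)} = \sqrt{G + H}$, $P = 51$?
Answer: $\frac{27467557}{860} - \frac{\sqrt{21}}{2580} \approx 31939.0$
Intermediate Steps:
$B{\left(u \right)} = \frac{1}{51 + u}$ ($B{\left(u \right)} = \frac{1}{u + 51} = \frac{1}{51 + u}$)
$31939 + B{\left(c{\left(11,10 \right)} \right)} = 31939 + \frac{1}{51 + \sqrt{11 + 10}} = 31939 + \frac{1}{51 + \sqrt{21}}$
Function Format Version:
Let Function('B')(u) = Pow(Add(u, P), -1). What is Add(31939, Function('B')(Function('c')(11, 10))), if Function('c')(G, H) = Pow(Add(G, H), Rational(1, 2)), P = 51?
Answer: Add(Rational(27467557, 860), Mul(Rational(-1, 2580), Pow(21, Rational(1, 2)))) ≈ 31939.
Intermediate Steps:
Function('B')(u) = Pow(Add(51, u), -1) (Function('B')(u) = Pow(Add(u, 51), -1) = Pow(Add(51, u), -1))
Add(31939, Function('B')(Function('c')(11, 10))) = Add(31939, Pow(Add(51, Pow(Add(11, 10), Rational(1, 2))), -1)) = Add(31939, Pow(Add(51, Pow(21, Rational(1, 2))), -1))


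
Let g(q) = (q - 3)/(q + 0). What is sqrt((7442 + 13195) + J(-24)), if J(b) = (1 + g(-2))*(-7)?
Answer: 5*sqrt(3298)/2 ≈ 143.57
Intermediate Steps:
g(q) = (-3 + q)/q
J(b) = -49/2 (J(b) = (1 + (-3 - 2)/(-2))*(-7) = (1 - 1/2*(-5))*(-7) = (1 + 5/2)*(-7) = (7/2)*(-7) = -49/2)
sqrt((7442 + 13195) + J(-24)) = sqrt((7442 + 13195) - 49/2) = sqrt(20637 - 49/2) = sqrt(41225/2) = 5*sqrt(3298)/2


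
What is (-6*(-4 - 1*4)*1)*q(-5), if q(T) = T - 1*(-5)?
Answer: 0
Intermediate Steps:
q(T) = 5 + T (q(T) = T + 5 = 5 + T)
(-6*(-4 - 1*4)*1)*q(-5) = (-6*(-4 - 1*4)*1)*(5 - 5) = (-6*(-4 - 4)*1)*0 = (-6*(-8)*1)*0 = (48*1)*0 = 48*0 = 0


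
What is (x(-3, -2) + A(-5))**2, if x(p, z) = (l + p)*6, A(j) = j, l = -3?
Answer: 1681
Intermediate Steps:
x(p, z) = -18 + 6*p (x(p, z) = (-3 + p)*6 = -18 + 6*p)
(x(-3, -2) + A(-5))**2 = ((-18 + 6*(-3)) - 5)**2 = ((-18 - 18) - 5)**2 = (-36 - 5)**2 = (-41)**2 = 1681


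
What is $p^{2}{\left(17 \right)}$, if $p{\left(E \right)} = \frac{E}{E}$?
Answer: $1$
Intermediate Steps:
$p{\left(E \right)} = 1$
$p^{2}{\left(17 \right)} = 1^{2} = 1$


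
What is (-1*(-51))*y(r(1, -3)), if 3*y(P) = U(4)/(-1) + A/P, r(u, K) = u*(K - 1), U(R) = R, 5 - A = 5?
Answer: -68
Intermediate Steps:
A = 0 (A = 5 - 1*5 = 5 - 5 = 0)
r(u, K) = u*(-1 + K)
y(P) = -4/3 (y(P) = (4/(-1) + 0/P)/3 = (4*(-1) + 0)/3 = (-4 + 0)/3 = (⅓)*(-4) = -4/3)
(-1*(-51))*y(r(1, -3)) = -1*(-51)*(-4/3) = 51*(-4/3) = -68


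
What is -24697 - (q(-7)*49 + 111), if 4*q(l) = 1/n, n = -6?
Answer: -595343/24 ≈ -24806.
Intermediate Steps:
q(l) = -1/24 (q(l) = (¼)/(-6) = (¼)*(-⅙) = -1/24)
-24697 - (q(-7)*49 + 111) = -24697 - (-1/24*49 + 111) = -24697 - (-49/24 + 111) = -24697 - 1*2615/24 = -24697 - 2615/24 = -595343/24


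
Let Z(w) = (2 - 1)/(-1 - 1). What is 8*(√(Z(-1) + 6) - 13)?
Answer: -104 + 4*√22 ≈ -85.238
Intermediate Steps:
Z(w) = -½ (Z(w) = 1/(-2) = 1*(-½) = -½)
8*(√(Z(-1) + 6) - 13) = 8*(√(-½ + 6) - 13) = 8*(√(11/2) - 13) = 8*(√22/2 - 13) = 8*(-13 + √22/2) = -104 + 4*√22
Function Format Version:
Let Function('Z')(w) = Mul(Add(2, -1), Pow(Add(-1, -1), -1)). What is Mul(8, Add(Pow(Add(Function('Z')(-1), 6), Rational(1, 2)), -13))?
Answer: Add(-104, Mul(4, Pow(22, Rational(1, 2)))) ≈ -85.238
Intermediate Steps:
Function('Z')(w) = Rational(-1, 2) (Function('Z')(w) = Mul(1, Pow(-2, -1)) = Mul(1, Rational(-1, 2)) = Rational(-1, 2))
Mul(8, Add(Pow(Add(Function('Z')(-1), 6), Rational(1, 2)), -13)) = Mul(8, Add(Pow(Add(Rational(-1, 2), 6), Rational(1, 2)), -13)) = Mul(8, Add(Pow(Rational(11, 2), Rational(1, 2)), -13)) = Mul(8, Add(Mul(Rational(1, 2), Pow(22, Rational(1, 2))), -13)) = Mul(8, Add(-13, Mul(Rational(1, 2), Pow(22, Rational(1, 2))))) = Add(-104, Mul(4, Pow(22, Rational(1, 2))))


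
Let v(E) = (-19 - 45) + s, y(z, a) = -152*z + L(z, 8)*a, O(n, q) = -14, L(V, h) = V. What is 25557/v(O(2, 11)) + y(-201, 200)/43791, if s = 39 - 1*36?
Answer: -373251705/890417 ≈ -419.19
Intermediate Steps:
s = 3 (s = 39 - 36 = 3)
y(z, a) = -152*z + a*z (y(z, a) = -152*z + z*a = -152*z + a*z)
v(E) = -61 (v(E) = (-19 - 45) + 3 = -64 + 3 = -61)
25557/v(O(2, 11)) + y(-201, 200)/43791 = 25557/(-61) - 201*(-152 + 200)/43791 = 25557*(-1/61) - 201*48*(1/43791) = -25557/61 - 9648*1/43791 = -25557/61 - 3216/14597 = -373251705/890417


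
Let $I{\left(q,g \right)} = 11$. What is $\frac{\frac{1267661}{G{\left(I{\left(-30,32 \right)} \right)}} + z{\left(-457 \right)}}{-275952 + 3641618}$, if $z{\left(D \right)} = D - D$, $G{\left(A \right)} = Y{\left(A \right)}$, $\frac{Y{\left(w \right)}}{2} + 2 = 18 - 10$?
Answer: $\frac{1267661}{40387992} \approx 0.031387$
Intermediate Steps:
$Y{\left(w \right)} = 12$ ($Y{\left(w \right)} = -4 + 2 \left(18 - 10\right) = -4 + 2 \cdot 8 = -4 + 16 = 12$)
$G{\left(A \right)} = 12$
$z{\left(D \right)} = 0$
$\frac{\frac{1267661}{G{\left(I{\left(-30,32 \right)} \right)}} + z{\left(-457 \right)}}{-275952 + 3641618} = \frac{\frac{1267661}{12} + 0}{-275952 + 3641618} = \frac{1267661 \cdot \frac{1}{12} + 0}{3365666} = \left(\frac{1267661}{12} + 0\right) \frac{1}{3365666} = \frac{1267661}{12} \cdot \frac{1}{3365666} = \frac{1267661}{40387992}$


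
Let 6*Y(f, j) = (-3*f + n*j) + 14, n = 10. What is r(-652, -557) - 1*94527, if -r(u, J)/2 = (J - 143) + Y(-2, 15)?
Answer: -279551/3 ≈ -93184.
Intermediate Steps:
Y(f, j) = 7/3 - f/2 + 5*j/3 (Y(f, j) = ((-3*f + 10*j) + 14)/6 = (14 - 3*f + 10*j)/6 = 7/3 - f/2 + 5*j/3)
r(u, J) = 688/3 - 2*J (r(u, J) = -2*((J - 143) + (7/3 - 1/2*(-2) + (5/3)*15)) = -2*((-143 + J) + (7/3 + 1 + 25)) = -2*((-143 + J) + 85/3) = -2*(-344/3 + J) = 688/3 - 2*J)
r(-652, -557) - 1*94527 = (688/3 - 2*(-557)) - 1*94527 = (688/3 + 1114) - 94527 = 4030/3 - 94527 = -279551/3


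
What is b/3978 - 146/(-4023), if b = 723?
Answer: 387713/1778166 ≈ 0.21804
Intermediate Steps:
b/3978 - 146/(-4023) = 723/3978 - 146/(-4023) = 723*(1/3978) - 146*(-1/4023) = 241/1326 + 146/4023 = 387713/1778166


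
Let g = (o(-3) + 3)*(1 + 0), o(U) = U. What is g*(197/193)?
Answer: 0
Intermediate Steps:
g = 0 (g = (-3 + 3)*(1 + 0) = 0*1 = 0)
g*(197/193) = 0*(197/193) = 0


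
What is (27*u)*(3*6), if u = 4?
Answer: 1944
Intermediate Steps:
(27*u)*(3*6) = (27*4)*(3*6) = 108*18 = 1944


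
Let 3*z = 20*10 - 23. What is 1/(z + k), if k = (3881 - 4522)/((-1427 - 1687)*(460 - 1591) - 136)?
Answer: 3521798/207785441 ≈ 0.016949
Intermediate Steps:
z = 59 (z = (20*10 - 23)/3 = (200 - 23)/3 = (⅓)*177 = 59)
k = -641/3521798 (k = -641/(-3114*(-1131) - 136) = -641/(3521934 - 136) = -641/3521798 ≈ -0.00018201)
1/(z + k) = 1/(59 - 641/3521798) = 1/(207785441/3521798) = 3521798/207785441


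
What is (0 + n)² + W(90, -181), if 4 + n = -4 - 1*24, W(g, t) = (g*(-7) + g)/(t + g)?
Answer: 93724/91 ≈ 1029.9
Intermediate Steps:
W(g, t) = -6*g/(g + t) (W(g, t) = (-7*g + g)/(g + t) = (-6*g)/(g + t) = -6*g/(g + t))
n = -32 (n = -4 + (-4 - 1*24) = -4 + (-4 - 24) = -4 - 28 = -32)
(0 + n)² + W(90, -181) = (0 - 32)² - 6*90/(90 - 181) = (-32)² - 6*90/(-91) = 1024 - 6*90*(-1/91) = 1024 + 540/91 = 93724/91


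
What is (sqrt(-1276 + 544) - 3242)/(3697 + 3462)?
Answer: -3242/7159 + 2*I*sqrt(183)/7159 ≈ -0.45286 + 0.0037792*I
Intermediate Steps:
(sqrt(-1276 + 544) - 3242)/(3697 + 3462) = (sqrt(-732) - 3242)/7159 = (2*I*sqrt(183) - 3242)*(1/7159) = (-3242 + 2*I*sqrt(183))*(1/7159) = -3242/7159 + 2*I*sqrt(183)/7159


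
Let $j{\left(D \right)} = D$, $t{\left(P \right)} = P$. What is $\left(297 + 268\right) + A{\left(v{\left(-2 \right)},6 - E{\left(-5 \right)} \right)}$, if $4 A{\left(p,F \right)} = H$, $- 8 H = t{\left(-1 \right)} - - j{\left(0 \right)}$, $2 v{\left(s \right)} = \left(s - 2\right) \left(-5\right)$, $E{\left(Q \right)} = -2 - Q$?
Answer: $\frac{18081}{32} \approx 565.03$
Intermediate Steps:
$v{\left(s \right)} = 5 - \frac{5 s}{2}$ ($v{\left(s \right)} = \frac{\left(s - 2\right) \left(-5\right)}{2} = \frac{\left(-2 + s\right) \left(-5\right)}{2} = \frac{10 - 5 s}{2} = 5 - \frac{5 s}{2}$)
$H = \frac{1}{8}$ ($H = - \frac{-1 - \left(-1\right) 0}{8} = - \frac{-1 - 0}{8} = - \frac{-1 + 0}{8} = \left(- \frac{1}{8}\right) \left(-1\right) = \frac{1}{8} \approx 0.125$)
$A{\left(p,F \right)} = \frac{1}{32}$ ($A{\left(p,F \right)} = \frac{1}{4} \cdot \frac{1}{8} = \frac{1}{32}$)
$\left(297 + 268\right) + A{\left(v{\left(-2 \right)},6 - E{\left(-5 \right)} \right)} = \left(297 + 268\right) + \frac{1}{32} = 565 + \frac{1}{32} = \frac{18081}{32}$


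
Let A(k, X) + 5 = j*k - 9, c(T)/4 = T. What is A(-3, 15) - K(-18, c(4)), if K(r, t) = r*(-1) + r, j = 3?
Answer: -23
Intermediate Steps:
c(T) = 4*T
K(r, t) = 0 (K(r, t) = -r + r = 0)
A(k, X) = -14 + 3*k (A(k, X) = -5 + (3*k - 9) = -5 + (-9 + 3*k) = -14 + 3*k)
A(-3, 15) - K(-18, c(4)) = (-14 + 3*(-3)) - 1*0 = (-14 - 9) + 0 = -23 + 0 = -23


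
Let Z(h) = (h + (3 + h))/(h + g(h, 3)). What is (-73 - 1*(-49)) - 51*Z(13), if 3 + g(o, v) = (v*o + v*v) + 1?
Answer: -2895/59 ≈ -49.068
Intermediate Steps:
g(o, v) = -2 + v² + o*v (g(o, v) = -3 + ((v*o + v*v) + 1) = -3 + ((o*v + v²) + 1) = -3 + ((v² + o*v) + 1) = -3 + (1 + v² + o*v) = -2 + v² + o*v)
Z(h) = (3 + 2*h)/(7 + 4*h) (Z(h) = (h + (3 + h))/(h + (-2 + 3² + h*3)) = (3 + 2*h)/(h + (-2 + 9 + 3*h)) = (3 + 2*h)/(h + (7 + 3*h)) = (3 + 2*h)/(7 + 4*h))
(-73 - 1*(-49)) - 51*Z(13) = (-73 - 1*(-49)) - 51*(3 + 2*13)/(7 + 4*13) = (-73 + 49) - 51*(3 + 26)/(7 + 52) = -24 - 51*29/59 = -24 - 1479/59 = -2895/59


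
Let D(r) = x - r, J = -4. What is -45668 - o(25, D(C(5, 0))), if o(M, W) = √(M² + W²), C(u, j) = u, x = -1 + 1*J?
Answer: -45668 - 5*√29 ≈ -45695.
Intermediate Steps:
x = -5 (x = -1 + 1*(-4) = -1 - 4 = -5)
D(r) = -5 - r
-45668 - o(25, D(C(5, 0))) = -45668 - √(25² + (-5 - 1*5)²) = -45668 - √(625 + (-5 - 5)²) = -45668 - √(625 + (-10)²) = -45668 - √(625 + 100) = -45668 - √725 = -45668 - 5*√29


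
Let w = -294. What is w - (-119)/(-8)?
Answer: -2471/8 ≈ -308.88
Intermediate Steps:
w - (-119)/(-8) = -294 - (-119)/(-8) = -294 - (-1)*(-119)/8 = -294 - 1*119/8 = -294 - 119/8 = -2471/8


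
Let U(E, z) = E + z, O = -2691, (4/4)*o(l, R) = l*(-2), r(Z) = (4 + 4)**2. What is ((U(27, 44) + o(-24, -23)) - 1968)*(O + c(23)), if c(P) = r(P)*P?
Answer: 2253931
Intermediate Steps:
r(Z) = 64 (r(Z) = 8**2 = 64)
o(l, R) = -2*l (o(l, R) = l*(-2) = -2*l)
c(P) = 64*P
((U(27, 44) + o(-24, -23)) - 1968)*(O + c(23)) = (((27 + 44) - 2*(-24)) - 1968)*(-2691 + 64*23) = ((71 + 48) - 1968)*(-2691 + 1472) = (119 - 1968)*(-1219) = -1849*(-1219) = 2253931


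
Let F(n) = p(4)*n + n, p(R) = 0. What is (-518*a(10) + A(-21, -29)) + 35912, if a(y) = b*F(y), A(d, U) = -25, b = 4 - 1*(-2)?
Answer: 4807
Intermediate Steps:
b = 6 (b = 4 + 2 = 6)
F(n) = n (F(n) = 0*n + n = 0 + n = n)
a(y) = 6*y
(-518*a(10) + A(-21, -29)) + 35912 = (-3108*10 - 25) + 35912 = (-518*60 - 25) + 35912 = (-31080 - 25) + 35912 = -31105 + 35912 = 4807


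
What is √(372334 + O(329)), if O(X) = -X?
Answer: √372005 ≈ 609.92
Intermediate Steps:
√(372334 + O(329)) = √(372334 - 1*329) = √(372334 - 329) = √372005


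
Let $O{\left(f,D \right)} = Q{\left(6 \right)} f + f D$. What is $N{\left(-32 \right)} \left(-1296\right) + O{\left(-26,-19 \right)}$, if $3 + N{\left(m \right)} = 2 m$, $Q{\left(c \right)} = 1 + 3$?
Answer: $87222$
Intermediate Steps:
$Q{\left(c \right)} = 4$
$N{\left(m \right)} = -3 + 2 m$
$O{\left(f,D \right)} = 4 f + D f$ ($O{\left(f,D \right)} = 4 f + f D = 4 f + D f$)
$N{\left(-32 \right)} \left(-1296\right) + O{\left(-26,-19 \right)} = \left(-3 + 2 \left(-32\right)\right) \left(-1296\right) - 26 \left(4 - 19\right) = \left(-3 - 64\right) \left(-1296\right) - -390 = \left(-67\right) \left(-1296\right) + 390 = 86832 + 390 = 87222$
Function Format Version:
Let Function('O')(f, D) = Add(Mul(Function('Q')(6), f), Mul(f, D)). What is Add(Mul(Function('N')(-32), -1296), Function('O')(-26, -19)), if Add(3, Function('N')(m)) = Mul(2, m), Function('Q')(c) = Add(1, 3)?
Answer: 87222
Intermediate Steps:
Function('Q')(c) = 4
Function('N')(m) = Add(-3, Mul(2, m))
Function('O')(f, D) = Add(Mul(4, f), Mul(D, f)) (Function('O')(f, D) = Add(Mul(4, f), Mul(f, D)) = Add(Mul(4, f), Mul(D, f)))
Add(Mul(Function('N')(-32), -1296), Function('O')(-26, -19)) = Add(Mul(Add(-3, Mul(2, -32)), -1296), Mul(-26, Add(4, -19))) = Add(Mul(Add(-3, -64), -1296), Mul(-26, -15)) = Add(Mul(-67, -1296), 390) = Add(86832, 390) = 87222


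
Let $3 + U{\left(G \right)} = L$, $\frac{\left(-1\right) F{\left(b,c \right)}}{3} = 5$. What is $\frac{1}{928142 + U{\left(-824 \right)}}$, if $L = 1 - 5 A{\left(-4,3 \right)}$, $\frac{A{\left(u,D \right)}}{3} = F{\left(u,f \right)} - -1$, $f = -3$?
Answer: $\frac{1}{928350} \approx 1.0772 \cdot 10^{-6}$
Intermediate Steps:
$F{\left(b,c \right)} = -15$ ($F{\left(b,c \right)} = \left(-3\right) 5 = -15$)
$A{\left(u,D \right)} = -42$ ($A{\left(u,D \right)} = 3 \left(-15 - -1\right) = 3 \left(-15 + 1\right) = 3 \left(-14\right) = -42$)
$L = 211$ ($L = 1 - -210 = 1 + 210 = 211$)
$U{\left(G \right)} = 208$ ($U{\left(G \right)} = -3 + 211 = 208$)
$\frac{1}{928142 + U{\left(-824 \right)}} = \frac{1}{928142 + 208} = \frac{1}{928350}$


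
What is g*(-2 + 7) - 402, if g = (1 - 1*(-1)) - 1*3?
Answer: -407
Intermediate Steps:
g = -1 (g = (1 + 1) - 3 = 2 - 3 = -1)
g*(-2 + 7) - 402 = -(-2 + 7) - 402 = -1*5 - 402 = -5 - 402 = -407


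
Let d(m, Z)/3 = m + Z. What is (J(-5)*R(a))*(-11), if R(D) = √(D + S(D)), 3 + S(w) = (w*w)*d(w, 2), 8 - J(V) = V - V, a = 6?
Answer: -1496*√3 ≈ -2591.1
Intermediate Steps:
J(V) = 8 (J(V) = 8 - (V - V) = 8 - 1*0 = 8 + 0 = 8)
d(m, Z) = 3*Z + 3*m (d(m, Z) = 3*(m + Z) = 3*(Z + m) = 3*Z + 3*m)
S(w) = -3 + w²*(6 + 3*w) (S(w) = -3 + (w*w)*(3*2 + 3*w) = -3 + w²*(6 + 3*w))
R(D) = √(-3 + D + 3*D²*(2 + D)) (R(D) = √(D + (-3 + 3*D²*(2 + D))) = √(-3 + D + 3*D²*(2 + D)))
(J(-5)*R(a))*(-11) = (8*√(-3 + 6 + 3*6²*(2 + 6)))*(-11) = (8*√(-3 + 6 + 3*36*8))*(-11) = (8*√(-3 + 6 + 864))*(-11) = (8*√867)*(-11) = (8*(17*√3))*(-11) = (136*√3)*(-11) = -1496*√3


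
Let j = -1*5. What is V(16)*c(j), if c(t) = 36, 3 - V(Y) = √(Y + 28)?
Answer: 108 - 72*√11 ≈ -130.80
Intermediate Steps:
V(Y) = 3 - √(28 + Y) (V(Y) = 3 - √(Y + 28) = 3 - √(28 + Y))
j = -5
V(16)*c(j) = (3 - √(28 + 16))*36 = (3 - √44)*36 = (3 - 2*√11)*36 = 108 - 72*√11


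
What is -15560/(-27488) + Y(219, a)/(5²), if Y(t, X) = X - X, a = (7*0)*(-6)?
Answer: 1945/3436 ≈ 0.56606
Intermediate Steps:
a = 0 (a = 0*(-6) = 0)
Y(t, X) = 0
-15560/(-27488) + Y(219, a)/(5²) = -15560/(-27488) + 0/(5²) = -15560*(-1/27488) + 0/25 = 1945/3436 + 0*(1/25) = 1945/3436 + 0 = 1945/3436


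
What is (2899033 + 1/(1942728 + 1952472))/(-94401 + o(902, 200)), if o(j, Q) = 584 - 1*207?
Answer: -490970145287/15923577600 ≈ -30.833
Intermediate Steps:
o(j, Q) = 377 (o(j, Q) = 584 - 207 = 377)
(2899033 + 1/(1942728 + 1952472))/(-94401 + o(902, 200)) = (2899033 + 1/(1942728 + 1952472))/(-94401 + 377) = (2899033 + 1/3895200)/(-94024) = (2899033 + 1/3895200)*(-1/94024) = (11292313341601/3895200)*(-1/94024) = -490970145287/15923577600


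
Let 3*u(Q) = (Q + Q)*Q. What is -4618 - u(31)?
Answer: -15776/3 ≈ -5258.7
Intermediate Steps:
u(Q) = 2*Q²/3 (u(Q) = ((Q + Q)*Q)/3 = ((2*Q)*Q)/3 = (2*Q²)/3 = 2*Q²/3)
-4618 - u(31) = -4618 - 2*31²/3 = -4618 - 2*961/3 = -4618 - 1*1922/3 = -4618 - 1922/3 = -15776/3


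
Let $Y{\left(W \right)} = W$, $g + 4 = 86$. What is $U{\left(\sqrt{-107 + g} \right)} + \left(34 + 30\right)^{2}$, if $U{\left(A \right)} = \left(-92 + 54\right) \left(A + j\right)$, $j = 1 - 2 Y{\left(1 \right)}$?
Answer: $4134 - 190 i \approx 4134.0 - 190.0 i$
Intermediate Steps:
$g = 82$ ($g = -4 + 86 = 82$)
$j = -1$ ($j = 1 - 2 = -1$)
$U{\left(A \right)} = 38 - 38 A$ ($U{\left(A \right)} = \left(-92 + 54\right) \left(A - 1\right) = - 38 \left(-1 + A\right) = 38 - 38 A$)
$U{\left(\sqrt{-107 + g} \right)} + \left(34 + 30\right)^{2} = \left(38 - 38 \sqrt{-107 + 82}\right) + \left(34 + 30\right)^{2} = \left(38 - 38 \sqrt{-25}\right) + 64^{2} = \left(38 - 38 \cdot 5 i\right) + 4096 = \left(38 - 190 i\right) + 4096 = 4134 - 190 i$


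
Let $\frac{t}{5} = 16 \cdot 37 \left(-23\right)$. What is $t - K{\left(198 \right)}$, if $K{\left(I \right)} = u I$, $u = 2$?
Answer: $-68476$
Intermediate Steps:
$K{\left(I \right)} = 2 I$
$t = -68080$ ($t = 5 \cdot 16 \cdot 37 \left(-23\right) = 5 \cdot 592 \left(-23\right) = 5 \left(-13616\right) = -68080$)
$t - K{\left(198 \right)} = -68080 - 2 \cdot 198 = -68080 - 396 = -68476$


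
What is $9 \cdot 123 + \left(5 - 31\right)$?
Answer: $1081$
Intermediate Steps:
$9 \cdot 123 + \left(5 - 31\right) = 1107 - 26 = 1081$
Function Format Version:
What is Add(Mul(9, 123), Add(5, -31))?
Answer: 1081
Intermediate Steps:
Add(Mul(9, 123), Add(5, -31)) = Add(1107, -26) = 1081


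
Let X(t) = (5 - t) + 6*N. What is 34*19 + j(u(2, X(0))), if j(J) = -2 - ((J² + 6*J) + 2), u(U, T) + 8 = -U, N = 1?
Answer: 602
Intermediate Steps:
X(t) = 11 - t (X(t) = (5 - t) + 6*1 = (5 - t) + 6 = 11 - t)
u(U, T) = -8 - U
j(J) = -4 - J² - 6*J (j(J) = -2 - (2 + J² + 6*J) = -2 + (-2 - J² - 6*J) = -4 - J² - 6*J)
34*19 + j(u(2, X(0))) = 34*19 + (-4 - (-8 - 1*2)² - 6*(-8 - 1*2)) = 646 + (-4 - (-8 - 2)² - 6*(-8 - 2)) = 646 + (-4 - 1*(-10)² - 6*(-10)) = 646 + (-4 - 1*100 + 60) = 646 + (-4 - 100 + 60) = 646 - 44 = 602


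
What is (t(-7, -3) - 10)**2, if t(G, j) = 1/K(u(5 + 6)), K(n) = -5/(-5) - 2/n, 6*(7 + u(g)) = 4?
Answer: 53361/625 ≈ 85.378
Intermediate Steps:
u(g) = -19/3 (u(g) = -7 + (1/6)*4 = -7 + 2/3 = -19/3)
K(n) = 1 - 2/n (K(n) = -5*(-1/5) - 2/n = 1 - 2/n)
t(G, j) = 19/25 (t(G, j) = 1/((-2 - 19/3)/(-19/3)) = 1/(-3/19*(-25/3)) = 1/(25/19) = 19/25)
(t(-7, -3) - 10)**2 = (19/25 - 10)**2 = (-231/25)**2 = 53361/625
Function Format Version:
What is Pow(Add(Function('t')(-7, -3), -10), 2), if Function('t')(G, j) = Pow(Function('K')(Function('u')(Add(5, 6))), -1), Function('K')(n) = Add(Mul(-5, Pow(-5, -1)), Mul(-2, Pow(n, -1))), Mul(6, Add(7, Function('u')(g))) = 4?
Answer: Rational(53361, 625) ≈ 85.378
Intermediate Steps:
Function('u')(g) = Rational(-19, 3) (Function('u')(g) = Add(-7, Mul(Rational(1, 6), 4)) = Add(-7, Rational(2, 3)) = Rational(-19, 3))
Function('K')(n) = Add(1, Mul(-2, Pow(n, -1))) (Function('K')(n) = Add(Mul(-5, Rational(-1, 5)), Mul(-2, Pow(n, -1))) = Add(1, Mul(-2, Pow(n, -1))))
Function('t')(G, j) = Rational(19, 25) (Function('t')(G, j) = Pow(Mul(Pow(Rational(-19, 3), -1), Add(-2, Rational(-19, 3))), -1) = Pow(Mul(Rational(-3, 19), Rational(-25, 3)), -1) = Pow(Rational(25, 19), -1) = Rational(19, 25))
Pow(Add(Function('t')(-7, -3), -10), 2) = Pow(Add(Rational(19, 25), -10), 2) = Pow(Rational(-231, 25), 2) = Rational(53361, 625)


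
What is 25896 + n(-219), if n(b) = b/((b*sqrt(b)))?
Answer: 25896 - I*sqrt(219)/219 ≈ 25896.0 - 0.067574*I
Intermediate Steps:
n(b) = 1/sqrt(b) (n(b) = b/(b**(3/2)) = b/b**(3/2) = 1/sqrt(b))
25896 + n(-219) = 25896 + 1/sqrt(-219) = 25896 - I*sqrt(219)/219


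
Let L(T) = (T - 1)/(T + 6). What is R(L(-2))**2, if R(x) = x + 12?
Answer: 2025/16 ≈ 126.56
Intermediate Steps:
L(T) = (-1 + T)/(6 + T)
R(x) = 12 + x
R(L(-2))**2 = (12 + (-1 - 2)/(6 - 2))**2 = (12 - 3/4)**2 = (45/4)**2 = 2025/16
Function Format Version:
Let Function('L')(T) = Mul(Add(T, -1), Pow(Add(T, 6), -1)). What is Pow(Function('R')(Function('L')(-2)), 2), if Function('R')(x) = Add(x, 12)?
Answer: Rational(2025, 16) ≈ 126.56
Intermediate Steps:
Function('L')(T) = Mul(Pow(Add(6, T), -1), Add(-1, T)) (Function('L')(T) = Mul(Add(-1, T), Pow(Add(6, T), -1)) = Mul(Pow(Add(6, T), -1), Add(-1, T)))
Function('R')(x) = Add(12, x)
Pow(Function('R')(Function('L')(-2)), 2) = Pow(Add(12, Mul(Pow(Add(6, -2), -1), Add(-1, -2))), 2) = Pow(Add(12, Mul(Pow(4, -1), -3)), 2) = Pow(Add(12, Mul(Rational(1, 4), -3)), 2) = Pow(Add(12, Rational(-3, 4)), 2) = Pow(Rational(45, 4), 2) = Rational(2025, 16)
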